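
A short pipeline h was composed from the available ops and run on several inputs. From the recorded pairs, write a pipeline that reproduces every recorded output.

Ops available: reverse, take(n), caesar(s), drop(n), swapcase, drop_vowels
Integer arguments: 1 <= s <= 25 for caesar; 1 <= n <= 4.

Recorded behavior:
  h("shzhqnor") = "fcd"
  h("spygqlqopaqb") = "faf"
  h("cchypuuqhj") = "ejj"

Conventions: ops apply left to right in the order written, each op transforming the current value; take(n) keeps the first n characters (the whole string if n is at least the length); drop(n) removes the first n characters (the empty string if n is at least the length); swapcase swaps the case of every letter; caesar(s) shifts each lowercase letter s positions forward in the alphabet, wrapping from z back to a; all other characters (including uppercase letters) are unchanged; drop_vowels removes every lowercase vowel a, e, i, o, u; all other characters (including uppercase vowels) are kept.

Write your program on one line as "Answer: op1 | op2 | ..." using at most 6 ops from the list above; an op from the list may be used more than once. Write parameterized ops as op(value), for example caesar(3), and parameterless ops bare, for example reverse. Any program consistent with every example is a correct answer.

drop(3) | take(4) | drop(1) | caesar(2) | caesar(13)

Check, running the answer program on each example:
  "shzhqnor" -> "hqnor" -> "hqno" -> "qno" -> "spq" -> "fcd"
  "spygqlqopaqb" -> "gqlqopaqb" -> "gqlq" -> "qlq" -> "sns" -> "faf"
  "cchypuuqhj" -> "ypuuqhj" -> "ypuu" -> "puu" -> "rww" -> "ejj"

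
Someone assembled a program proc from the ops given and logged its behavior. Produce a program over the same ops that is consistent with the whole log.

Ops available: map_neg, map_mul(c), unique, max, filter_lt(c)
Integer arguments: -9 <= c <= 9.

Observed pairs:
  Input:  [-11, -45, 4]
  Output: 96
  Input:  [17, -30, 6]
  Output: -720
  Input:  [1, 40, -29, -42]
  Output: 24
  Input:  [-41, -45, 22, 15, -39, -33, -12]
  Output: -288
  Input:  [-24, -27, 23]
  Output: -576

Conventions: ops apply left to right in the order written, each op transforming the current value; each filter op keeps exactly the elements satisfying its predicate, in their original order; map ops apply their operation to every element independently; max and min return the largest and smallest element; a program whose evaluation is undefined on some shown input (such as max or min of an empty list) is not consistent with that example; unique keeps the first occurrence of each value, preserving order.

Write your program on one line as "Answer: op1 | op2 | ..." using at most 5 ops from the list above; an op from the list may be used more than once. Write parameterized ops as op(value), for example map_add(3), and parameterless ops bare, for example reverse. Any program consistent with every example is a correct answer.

filter_lt(5) | map_neg | map_mul(3) | map_mul(-8) | max

Check, running the answer program on each example:
  [-11, -45, 4] -> [-11, -45, 4] -> [11, 45, -4] -> [33, 135, -12] -> [-264, -1080, 96] -> 96
  [17, -30, 6] -> [-30] -> [30] -> [90] -> [-720] -> -720
  [1, 40, -29, -42] -> [1, -29, -42] -> [-1, 29, 42] -> [-3, 87, 126] -> [24, -696, -1008] -> 24
  [-41, -45, 22, 15, -39, -33, -12] -> [-41, -45, -39, -33, -12] -> [41, 45, 39, 33, 12] -> [123, 135, 117, 99, 36] -> [-984, -1080, -936, -792, -288] -> -288
  [-24, -27, 23] -> [-24, -27] -> [24, 27] -> [72, 81] -> [-576, -648] -> -576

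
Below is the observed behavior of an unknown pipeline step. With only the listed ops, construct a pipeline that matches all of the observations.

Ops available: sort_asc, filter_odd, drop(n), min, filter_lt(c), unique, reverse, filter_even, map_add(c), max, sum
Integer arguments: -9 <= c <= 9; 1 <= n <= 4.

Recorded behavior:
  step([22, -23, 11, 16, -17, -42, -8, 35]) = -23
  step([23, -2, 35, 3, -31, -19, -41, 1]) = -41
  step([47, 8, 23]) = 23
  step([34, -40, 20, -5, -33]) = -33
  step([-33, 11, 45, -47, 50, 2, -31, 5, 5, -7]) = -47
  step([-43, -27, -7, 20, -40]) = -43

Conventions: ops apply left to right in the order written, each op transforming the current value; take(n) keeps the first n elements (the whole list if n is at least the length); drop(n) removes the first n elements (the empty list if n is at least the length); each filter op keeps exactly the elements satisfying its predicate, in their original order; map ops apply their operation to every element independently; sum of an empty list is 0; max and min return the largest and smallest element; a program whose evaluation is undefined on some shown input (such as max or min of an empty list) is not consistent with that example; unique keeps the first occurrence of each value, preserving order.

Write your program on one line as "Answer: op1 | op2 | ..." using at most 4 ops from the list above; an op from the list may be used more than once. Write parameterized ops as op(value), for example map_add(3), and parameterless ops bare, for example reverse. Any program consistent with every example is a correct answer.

reverse | unique | filter_odd | min

Check, running the answer program on each example:
  [22, -23, 11, 16, -17, -42, -8, 35] -> [35, -8, -42, -17, 16, 11, -23, 22] -> [35, -8, -42, -17, 16, 11, -23, 22] -> [35, -17, 11, -23] -> -23
  [23, -2, 35, 3, -31, -19, -41, 1] -> [1, -41, -19, -31, 3, 35, -2, 23] -> [1, -41, -19, -31, 3, 35, -2, 23] -> [1, -41, -19, -31, 3, 35, 23] -> -41
  [47, 8, 23] -> [23, 8, 47] -> [23, 8, 47] -> [23, 47] -> 23
  [34, -40, 20, -5, -33] -> [-33, -5, 20, -40, 34] -> [-33, -5, 20, -40, 34] -> [-33, -5] -> -33
  [-33, 11, 45, -47, 50, 2, -31, 5, 5, -7] -> [-7, 5, 5, -31, 2, 50, -47, 45, 11, -33] -> [-7, 5, -31, 2, 50, -47, 45, 11, -33] -> [-7, 5, -31, -47, 45, 11, -33] -> -47
  [-43, -27, -7, 20, -40] -> [-40, 20, -7, -27, -43] -> [-40, 20, -7, -27, -43] -> [-7, -27, -43] -> -43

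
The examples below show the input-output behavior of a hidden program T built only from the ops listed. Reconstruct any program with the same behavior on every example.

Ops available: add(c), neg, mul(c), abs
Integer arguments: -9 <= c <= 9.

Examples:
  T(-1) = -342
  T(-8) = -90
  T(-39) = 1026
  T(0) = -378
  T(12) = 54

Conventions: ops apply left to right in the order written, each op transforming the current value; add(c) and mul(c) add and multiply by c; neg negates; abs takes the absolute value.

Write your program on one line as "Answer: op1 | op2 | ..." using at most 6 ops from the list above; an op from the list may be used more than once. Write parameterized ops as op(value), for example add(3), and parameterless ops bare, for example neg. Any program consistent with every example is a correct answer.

abs | add(-9) | mul(-6) | add(9) | neg | mul(6)

Check, running the answer program on each example:
  -1 -> 1 -> -8 -> 48 -> 57 -> -57 -> -342
  -8 -> 8 -> -1 -> 6 -> 15 -> -15 -> -90
  -39 -> 39 -> 30 -> -180 -> -171 -> 171 -> 1026
  0 -> 0 -> -9 -> 54 -> 63 -> -63 -> -378
  12 -> 12 -> 3 -> -18 -> -9 -> 9 -> 54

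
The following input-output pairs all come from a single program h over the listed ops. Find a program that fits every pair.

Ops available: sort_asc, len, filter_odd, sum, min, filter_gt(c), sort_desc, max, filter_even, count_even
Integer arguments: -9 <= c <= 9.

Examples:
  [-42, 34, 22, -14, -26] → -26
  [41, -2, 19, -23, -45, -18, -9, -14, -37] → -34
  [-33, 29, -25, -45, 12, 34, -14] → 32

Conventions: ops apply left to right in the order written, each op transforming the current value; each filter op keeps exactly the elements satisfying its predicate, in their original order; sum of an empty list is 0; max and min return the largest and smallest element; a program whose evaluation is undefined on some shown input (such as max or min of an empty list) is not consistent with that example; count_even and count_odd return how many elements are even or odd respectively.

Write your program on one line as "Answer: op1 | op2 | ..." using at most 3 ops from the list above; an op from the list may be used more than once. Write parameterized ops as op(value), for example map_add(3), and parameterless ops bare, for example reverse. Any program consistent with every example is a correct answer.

filter_even | sort_desc | sum

Check, running the answer program on each example:
  [-42, 34, 22, -14, -26] -> [-42, 34, 22, -14, -26] -> [34, 22, -14, -26, -42] -> -26
  [41, -2, 19, -23, -45, -18, -9, -14, -37] -> [-2, -18, -14] -> [-2, -14, -18] -> -34
  [-33, 29, -25, -45, 12, 34, -14] -> [12, 34, -14] -> [34, 12, -14] -> 32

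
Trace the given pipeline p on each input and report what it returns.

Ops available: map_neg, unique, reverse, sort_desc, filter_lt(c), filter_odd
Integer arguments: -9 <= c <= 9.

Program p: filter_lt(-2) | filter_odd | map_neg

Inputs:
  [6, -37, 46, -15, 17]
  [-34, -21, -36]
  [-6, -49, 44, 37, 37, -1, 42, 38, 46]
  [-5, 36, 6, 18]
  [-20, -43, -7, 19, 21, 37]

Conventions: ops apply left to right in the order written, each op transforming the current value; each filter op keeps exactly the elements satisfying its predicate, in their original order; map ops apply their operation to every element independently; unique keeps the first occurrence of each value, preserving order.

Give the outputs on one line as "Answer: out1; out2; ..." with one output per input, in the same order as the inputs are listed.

Execution, op by op:
  [6, -37, 46, -15, 17] -> [-37, -15] -> [-37, -15] -> [37, 15]
  [-34, -21, -36] -> [-34, -21, -36] -> [-21] -> [21]
  [-6, -49, 44, 37, 37, -1, 42, 38, 46] -> [-6, -49] -> [-49] -> [49]
  [-5, 36, 6, 18] -> [-5] -> [-5] -> [5]
  [-20, -43, -7, 19, 21, 37] -> [-20, -43, -7] -> [-43, -7] -> [43, 7]

[37, 15]; [21]; [49]; [5]; [43, 7]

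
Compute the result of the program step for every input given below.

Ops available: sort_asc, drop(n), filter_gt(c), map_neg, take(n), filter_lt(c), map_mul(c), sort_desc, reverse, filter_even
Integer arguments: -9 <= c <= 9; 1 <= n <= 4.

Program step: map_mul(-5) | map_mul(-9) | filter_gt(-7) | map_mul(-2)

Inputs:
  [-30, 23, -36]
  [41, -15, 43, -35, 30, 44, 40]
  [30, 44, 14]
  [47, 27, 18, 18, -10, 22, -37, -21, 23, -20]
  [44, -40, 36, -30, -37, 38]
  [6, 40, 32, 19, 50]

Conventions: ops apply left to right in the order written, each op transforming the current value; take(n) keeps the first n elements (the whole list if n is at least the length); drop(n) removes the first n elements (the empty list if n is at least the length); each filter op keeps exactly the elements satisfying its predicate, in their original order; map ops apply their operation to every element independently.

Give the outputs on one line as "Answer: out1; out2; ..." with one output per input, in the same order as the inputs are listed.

[-2070]; [-3690, -3870, -2700, -3960, -3600]; [-2700, -3960, -1260]; [-4230, -2430, -1620, -1620, -1980, -2070]; [-3960, -3240, -3420]; [-540, -3600, -2880, -1710, -4500]

Execution, op by op:
  [-30, 23, -36] -> [150, -115, 180] -> [-1350, 1035, -1620] -> [1035] -> [-2070]
  [41, -15, 43, -35, 30, 44, 40] -> [-205, 75, -215, 175, -150, -220, -200] -> [1845, -675, 1935, -1575, 1350, 1980, 1800] -> [1845, 1935, 1350, 1980, 1800] -> [-3690, -3870, -2700, -3960, -3600]
  [30, 44, 14] -> [-150, -220, -70] -> [1350, 1980, 630] -> [1350, 1980, 630] -> [-2700, -3960, -1260]
  [47, 27, 18, 18, -10, 22, -37, -21, 23, -20] -> [-235, -135, -90, -90, 50, -110, 185, 105, -115, 100] -> [2115, 1215, 810, 810, -450, 990, -1665, -945, 1035, -900] -> [2115, 1215, 810, 810, 990, 1035] -> [-4230, -2430, -1620, -1620, -1980, -2070]
  [44, -40, 36, -30, -37, 38] -> [-220, 200, -180, 150, 185, -190] -> [1980, -1800, 1620, -1350, -1665, 1710] -> [1980, 1620, 1710] -> [-3960, -3240, -3420]
  [6, 40, 32, 19, 50] -> [-30, -200, -160, -95, -250] -> [270, 1800, 1440, 855, 2250] -> [270, 1800, 1440, 855, 2250] -> [-540, -3600, -2880, -1710, -4500]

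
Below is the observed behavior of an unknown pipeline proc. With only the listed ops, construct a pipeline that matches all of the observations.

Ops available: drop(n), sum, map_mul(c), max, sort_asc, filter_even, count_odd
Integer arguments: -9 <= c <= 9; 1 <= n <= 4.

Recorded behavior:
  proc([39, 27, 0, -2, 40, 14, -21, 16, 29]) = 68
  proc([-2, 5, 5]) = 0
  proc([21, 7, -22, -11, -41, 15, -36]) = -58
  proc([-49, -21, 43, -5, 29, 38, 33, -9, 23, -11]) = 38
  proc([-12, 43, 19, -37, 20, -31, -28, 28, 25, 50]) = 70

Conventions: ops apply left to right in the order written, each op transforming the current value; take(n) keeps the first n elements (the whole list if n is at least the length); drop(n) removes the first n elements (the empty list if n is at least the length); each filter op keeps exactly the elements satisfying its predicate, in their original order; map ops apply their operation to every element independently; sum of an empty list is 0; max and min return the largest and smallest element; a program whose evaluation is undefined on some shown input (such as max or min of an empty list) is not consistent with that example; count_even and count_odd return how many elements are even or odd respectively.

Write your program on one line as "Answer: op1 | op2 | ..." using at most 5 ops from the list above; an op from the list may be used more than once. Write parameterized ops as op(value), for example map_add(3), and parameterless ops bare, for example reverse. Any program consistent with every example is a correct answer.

drop(1) | filter_even | sort_asc | sum

Check, running the answer program on each example:
  [39, 27, 0, -2, 40, 14, -21, 16, 29] -> [27, 0, -2, 40, 14, -21, 16, 29] -> [0, -2, 40, 14, 16] -> [-2, 0, 14, 16, 40] -> 68
  [-2, 5, 5] -> [5, 5] -> [] -> [] -> 0
  [21, 7, -22, -11, -41, 15, -36] -> [7, -22, -11, -41, 15, -36] -> [-22, -36] -> [-36, -22] -> -58
  [-49, -21, 43, -5, 29, 38, 33, -9, 23, -11] -> [-21, 43, -5, 29, 38, 33, -9, 23, -11] -> [38] -> [38] -> 38
  [-12, 43, 19, -37, 20, -31, -28, 28, 25, 50] -> [43, 19, -37, 20, -31, -28, 28, 25, 50] -> [20, -28, 28, 50] -> [-28, 20, 28, 50] -> 70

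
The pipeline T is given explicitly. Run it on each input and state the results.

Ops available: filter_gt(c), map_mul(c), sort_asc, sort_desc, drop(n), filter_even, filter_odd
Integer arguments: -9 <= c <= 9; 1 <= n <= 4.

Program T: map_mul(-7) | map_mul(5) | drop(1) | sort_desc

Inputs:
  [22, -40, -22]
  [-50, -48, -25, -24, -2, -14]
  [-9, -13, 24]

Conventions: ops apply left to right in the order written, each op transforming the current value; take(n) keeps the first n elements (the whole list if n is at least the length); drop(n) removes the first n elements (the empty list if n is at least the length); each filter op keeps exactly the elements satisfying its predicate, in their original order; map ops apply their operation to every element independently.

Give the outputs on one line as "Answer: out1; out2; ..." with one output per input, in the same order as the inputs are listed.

Execution, op by op:
  [22, -40, -22] -> [-154, 280, 154] -> [-770, 1400, 770] -> [1400, 770] -> [1400, 770]
  [-50, -48, -25, -24, -2, -14] -> [350, 336, 175, 168, 14, 98] -> [1750, 1680, 875, 840, 70, 490] -> [1680, 875, 840, 70, 490] -> [1680, 875, 840, 490, 70]
  [-9, -13, 24] -> [63, 91, -168] -> [315, 455, -840] -> [455, -840] -> [455, -840]

[1400, 770]; [1680, 875, 840, 490, 70]; [455, -840]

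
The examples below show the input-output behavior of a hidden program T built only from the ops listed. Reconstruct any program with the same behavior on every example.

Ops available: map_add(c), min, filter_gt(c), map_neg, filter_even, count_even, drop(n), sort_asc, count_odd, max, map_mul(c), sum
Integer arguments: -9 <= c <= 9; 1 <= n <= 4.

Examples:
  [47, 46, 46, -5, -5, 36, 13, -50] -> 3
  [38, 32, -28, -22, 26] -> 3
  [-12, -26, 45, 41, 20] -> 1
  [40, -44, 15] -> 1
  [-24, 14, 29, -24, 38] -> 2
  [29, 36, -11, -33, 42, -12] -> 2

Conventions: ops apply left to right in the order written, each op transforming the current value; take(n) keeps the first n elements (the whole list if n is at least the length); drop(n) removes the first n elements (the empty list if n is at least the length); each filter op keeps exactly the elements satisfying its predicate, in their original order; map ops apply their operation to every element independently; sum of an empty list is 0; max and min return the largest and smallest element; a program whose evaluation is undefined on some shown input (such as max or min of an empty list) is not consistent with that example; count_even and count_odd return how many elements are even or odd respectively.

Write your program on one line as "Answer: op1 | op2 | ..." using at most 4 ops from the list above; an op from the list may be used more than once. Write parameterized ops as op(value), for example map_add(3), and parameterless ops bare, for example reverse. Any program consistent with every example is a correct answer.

map_mul(7) | sort_asc | filter_gt(5) | count_even

Check, running the answer program on each example:
  [47, 46, 46, -5, -5, 36, 13, -50] -> [329, 322, 322, -35, -35, 252, 91, -350] -> [-350, -35, -35, 91, 252, 322, 322, 329] -> [91, 252, 322, 322, 329] -> 3
  [38, 32, -28, -22, 26] -> [266, 224, -196, -154, 182] -> [-196, -154, 182, 224, 266] -> [182, 224, 266] -> 3
  [-12, -26, 45, 41, 20] -> [-84, -182, 315, 287, 140] -> [-182, -84, 140, 287, 315] -> [140, 287, 315] -> 1
  [40, -44, 15] -> [280, -308, 105] -> [-308, 105, 280] -> [105, 280] -> 1
  [-24, 14, 29, -24, 38] -> [-168, 98, 203, -168, 266] -> [-168, -168, 98, 203, 266] -> [98, 203, 266] -> 2
  [29, 36, -11, -33, 42, -12] -> [203, 252, -77, -231, 294, -84] -> [-231, -84, -77, 203, 252, 294] -> [203, 252, 294] -> 2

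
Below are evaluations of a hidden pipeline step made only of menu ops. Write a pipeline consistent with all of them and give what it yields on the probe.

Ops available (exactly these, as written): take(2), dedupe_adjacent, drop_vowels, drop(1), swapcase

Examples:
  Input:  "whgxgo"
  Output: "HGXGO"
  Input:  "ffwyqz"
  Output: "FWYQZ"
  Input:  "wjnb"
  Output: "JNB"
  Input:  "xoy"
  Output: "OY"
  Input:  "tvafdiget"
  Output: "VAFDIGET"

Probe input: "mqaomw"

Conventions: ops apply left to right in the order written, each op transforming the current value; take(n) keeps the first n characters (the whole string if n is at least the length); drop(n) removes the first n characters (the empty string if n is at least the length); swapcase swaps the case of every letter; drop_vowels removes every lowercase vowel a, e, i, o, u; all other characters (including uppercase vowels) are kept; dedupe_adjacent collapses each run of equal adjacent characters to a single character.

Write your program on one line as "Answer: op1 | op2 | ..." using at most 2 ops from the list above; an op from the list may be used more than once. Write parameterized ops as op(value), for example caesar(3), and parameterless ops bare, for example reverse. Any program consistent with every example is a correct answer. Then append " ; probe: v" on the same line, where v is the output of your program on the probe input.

drop(1) | swapcase ; probe: "QAOMW"

Check, running the answer program on each example:
  "whgxgo" -> "hgxgo" -> "HGXGO"
  "ffwyqz" -> "fwyqz" -> "FWYQZ"
  "wjnb" -> "jnb" -> "JNB"
  "xoy" -> "oy" -> "OY"
  "tvafdiget" -> "vafdiget" -> "VAFDIGET"
  probe: "mqaomw" -> "qaomw" -> "QAOMW"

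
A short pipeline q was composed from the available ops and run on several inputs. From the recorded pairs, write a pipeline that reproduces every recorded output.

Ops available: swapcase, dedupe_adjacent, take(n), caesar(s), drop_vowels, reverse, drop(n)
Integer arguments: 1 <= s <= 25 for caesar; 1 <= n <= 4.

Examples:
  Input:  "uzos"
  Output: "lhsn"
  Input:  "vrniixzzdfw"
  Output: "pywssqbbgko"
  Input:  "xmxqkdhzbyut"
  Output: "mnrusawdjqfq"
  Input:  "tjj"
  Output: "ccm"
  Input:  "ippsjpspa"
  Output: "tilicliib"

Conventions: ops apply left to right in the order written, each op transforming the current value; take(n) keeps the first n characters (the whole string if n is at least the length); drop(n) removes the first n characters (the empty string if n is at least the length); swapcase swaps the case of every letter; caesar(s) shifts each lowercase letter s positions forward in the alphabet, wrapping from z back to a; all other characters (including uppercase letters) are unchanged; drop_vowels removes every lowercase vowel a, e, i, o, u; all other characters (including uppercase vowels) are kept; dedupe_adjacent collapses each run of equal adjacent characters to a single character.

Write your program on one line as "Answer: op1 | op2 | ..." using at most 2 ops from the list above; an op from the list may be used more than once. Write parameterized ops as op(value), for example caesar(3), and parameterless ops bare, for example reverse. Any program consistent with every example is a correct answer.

caesar(19) | reverse

Check, running the answer program on each example:
  "uzos" -> "nshl" -> "lhsn"
  "vrniixzzdfw" -> "okgbbqsswyp" -> "pywssqbbgko"
  "xmxqkdhzbyut" -> "qfqjdwasurnm" -> "mnrusawdjqfq"
  "tjj" -> "mcc" -> "ccm"
  "ippsjpspa" -> "biilcilit" -> "tilicliib"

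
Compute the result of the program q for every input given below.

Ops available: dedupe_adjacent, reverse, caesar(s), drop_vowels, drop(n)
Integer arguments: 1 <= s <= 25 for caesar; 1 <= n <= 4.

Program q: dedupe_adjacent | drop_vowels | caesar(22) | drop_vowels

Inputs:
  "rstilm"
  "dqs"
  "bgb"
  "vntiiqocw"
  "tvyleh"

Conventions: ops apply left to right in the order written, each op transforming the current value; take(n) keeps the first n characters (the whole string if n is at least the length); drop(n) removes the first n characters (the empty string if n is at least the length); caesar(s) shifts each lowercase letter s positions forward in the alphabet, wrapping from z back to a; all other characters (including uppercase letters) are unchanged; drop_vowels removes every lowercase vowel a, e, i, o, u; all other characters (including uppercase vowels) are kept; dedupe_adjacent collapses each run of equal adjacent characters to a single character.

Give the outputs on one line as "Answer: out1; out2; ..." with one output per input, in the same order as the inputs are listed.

Execution, op by op:
  "rstilm" -> "rstilm" -> "rstlm" -> "nophi" -> "nph"
  "dqs" -> "dqs" -> "dqs" -> "zmo" -> "zm"
  "bgb" -> "bgb" -> "bgb" -> "xcx" -> "xcx"
  "vntiiqocw" -> "vntiqocw" -> "vntqcw" -> "rjpmys" -> "rjpmys"
  "tvyleh" -> "tvyleh" -> "tvylh" -> "pruhd" -> "prhd"

"nph"; "zm"; "xcx"; "rjpmys"; "prhd"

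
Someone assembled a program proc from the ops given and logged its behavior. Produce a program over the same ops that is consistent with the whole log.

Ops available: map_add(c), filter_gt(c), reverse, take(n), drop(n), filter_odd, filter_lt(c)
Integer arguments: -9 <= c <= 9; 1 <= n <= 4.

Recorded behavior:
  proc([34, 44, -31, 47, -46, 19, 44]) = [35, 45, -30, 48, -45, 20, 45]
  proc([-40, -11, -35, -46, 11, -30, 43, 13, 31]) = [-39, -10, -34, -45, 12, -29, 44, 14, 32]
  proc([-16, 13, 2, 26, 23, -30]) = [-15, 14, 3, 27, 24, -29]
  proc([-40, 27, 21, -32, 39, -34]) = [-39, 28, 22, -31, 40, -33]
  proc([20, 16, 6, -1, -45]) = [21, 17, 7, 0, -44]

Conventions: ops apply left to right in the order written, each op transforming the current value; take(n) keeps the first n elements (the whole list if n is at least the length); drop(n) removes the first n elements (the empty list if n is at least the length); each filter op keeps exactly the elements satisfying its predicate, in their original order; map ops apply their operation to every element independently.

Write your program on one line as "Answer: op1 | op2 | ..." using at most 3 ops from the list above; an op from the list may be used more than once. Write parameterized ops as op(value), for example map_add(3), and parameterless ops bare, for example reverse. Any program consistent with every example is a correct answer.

map_add(-8) | map_add(9)

Check, running the answer program on each example:
  [34, 44, -31, 47, -46, 19, 44] -> [26, 36, -39, 39, -54, 11, 36] -> [35, 45, -30, 48, -45, 20, 45]
  [-40, -11, -35, -46, 11, -30, 43, 13, 31] -> [-48, -19, -43, -54, 3, -38, 35, 5, 23] -> [-39, -10, -34, -45, 12, -29, 44, 14, 32]
  [-16, 13, 2, 26, 23, -30] -> [-24, 5, -6, 18, 15, -38] -> [-15, 14, 3, 27, 24, -29]
  [-40, 27, 21, -32, 39, -34] -> [-48, 19, 13, -40, 31, -42] -> [-39, 28, 22, -31, 40, -33]
  [20, 16, 6, -1, -45] -> [12, 8, -2, -9, -53] -> [21, 17, 7, 0, -44]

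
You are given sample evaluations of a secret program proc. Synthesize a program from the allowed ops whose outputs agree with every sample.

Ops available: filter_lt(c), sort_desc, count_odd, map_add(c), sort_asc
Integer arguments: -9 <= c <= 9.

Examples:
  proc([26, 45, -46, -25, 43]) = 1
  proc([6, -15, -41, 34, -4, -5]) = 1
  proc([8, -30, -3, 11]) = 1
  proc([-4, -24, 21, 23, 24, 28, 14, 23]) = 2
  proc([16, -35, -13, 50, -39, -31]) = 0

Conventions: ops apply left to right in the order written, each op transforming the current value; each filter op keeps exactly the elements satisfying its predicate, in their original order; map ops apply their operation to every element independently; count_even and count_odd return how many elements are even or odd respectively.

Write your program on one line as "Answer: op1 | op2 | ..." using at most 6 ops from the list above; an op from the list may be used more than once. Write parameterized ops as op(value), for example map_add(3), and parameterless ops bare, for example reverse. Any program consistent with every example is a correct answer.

filter_lt(-2) | map_add(-5) | sort_desc | sort_asc | count_odd

Check, running the answer program on each example:
  [26, 45, -46, -25, 43] -> [-46, -25] -> [-51, -30] -> [-30, -51] -> [-51, -30] -> 1
  [6, -15, -41, 34, -4, -5] -> [-15, -41, -4, -5] -> [-20, -46, -9, -10] -> [-9, -10, -20, -46] -> [-46, -20, -10, -9] -> 1
  [8, -30, -3, 11] -> [-30, -3] -> [-35, -8] -> [-8, -35] -> [-35, -8] -> 1
  [-4, -24, 21, 23, 24, 28, 14, 23] -> [-4, -24] -> [-9, -29] -> [-9, -29] -> [-29, -9] -> 2
  [16, -35, -13, 50, -39, -31] -> [-35, -13, -39, -31] -> [-40, -18, -44, -36] -> [-18, -36, -40, -44] -> [-44, -40, -36, -18] -> 0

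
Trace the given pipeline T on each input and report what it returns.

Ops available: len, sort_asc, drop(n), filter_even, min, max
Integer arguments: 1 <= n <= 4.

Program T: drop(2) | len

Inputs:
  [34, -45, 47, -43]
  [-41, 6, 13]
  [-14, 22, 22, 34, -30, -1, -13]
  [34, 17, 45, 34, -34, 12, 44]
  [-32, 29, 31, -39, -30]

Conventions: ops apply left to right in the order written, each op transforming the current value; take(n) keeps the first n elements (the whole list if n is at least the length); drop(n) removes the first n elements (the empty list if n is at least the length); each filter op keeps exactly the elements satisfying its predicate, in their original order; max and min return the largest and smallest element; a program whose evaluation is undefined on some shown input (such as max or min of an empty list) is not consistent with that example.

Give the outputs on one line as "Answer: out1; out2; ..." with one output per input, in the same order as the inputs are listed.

Execution, op by op:
  [34, -45, 47, -43] -> [47, -43] -> 2
  [-41, 6, 13] -> [13] -> 1
  [-14, 22, 22, 34, -30, -1, -13] -> [22, 34, -30, -1, -13] -> 5
  [34, 17, 45, 34, -34, 12, 44] -> [45, 34, -34, 12, 44] -> 5
  [-32, 29, 31, -39, -30] -> [31, -39, -30] -> 3

2; 1; 5; 5; 3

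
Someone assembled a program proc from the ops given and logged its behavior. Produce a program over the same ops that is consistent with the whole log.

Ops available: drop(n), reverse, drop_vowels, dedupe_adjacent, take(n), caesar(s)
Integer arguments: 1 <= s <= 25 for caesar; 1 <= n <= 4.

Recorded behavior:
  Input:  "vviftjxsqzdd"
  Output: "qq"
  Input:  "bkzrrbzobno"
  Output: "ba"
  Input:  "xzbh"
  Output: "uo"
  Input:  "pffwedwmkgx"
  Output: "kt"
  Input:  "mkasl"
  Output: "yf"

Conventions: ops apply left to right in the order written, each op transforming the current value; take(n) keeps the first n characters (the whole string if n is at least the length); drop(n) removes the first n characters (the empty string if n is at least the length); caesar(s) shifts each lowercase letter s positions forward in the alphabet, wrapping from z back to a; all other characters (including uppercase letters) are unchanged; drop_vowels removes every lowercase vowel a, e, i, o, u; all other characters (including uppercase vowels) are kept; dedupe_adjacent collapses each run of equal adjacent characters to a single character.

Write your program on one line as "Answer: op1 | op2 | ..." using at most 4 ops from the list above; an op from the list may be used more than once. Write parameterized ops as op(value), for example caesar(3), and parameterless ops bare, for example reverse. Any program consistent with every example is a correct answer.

reverse | take(2) | caesar(13)

Check, running the answer program on each example:
  "vviftjxsqzdd" -> "ddzqsxjtfivv" -> "dd" -> "qq"
  "bkzrrbzobno" -> "onbozbrrzkb" -> "on" -> "ba"
  "xzbh" -> "hbzx" -> "hb" -> "uo"
  "pffwedwmkgx" -> "xgkmwdewffp" -> "xg" -> "kt"
  "mkasl" -> "lsakm" -> "ls" -> "yf"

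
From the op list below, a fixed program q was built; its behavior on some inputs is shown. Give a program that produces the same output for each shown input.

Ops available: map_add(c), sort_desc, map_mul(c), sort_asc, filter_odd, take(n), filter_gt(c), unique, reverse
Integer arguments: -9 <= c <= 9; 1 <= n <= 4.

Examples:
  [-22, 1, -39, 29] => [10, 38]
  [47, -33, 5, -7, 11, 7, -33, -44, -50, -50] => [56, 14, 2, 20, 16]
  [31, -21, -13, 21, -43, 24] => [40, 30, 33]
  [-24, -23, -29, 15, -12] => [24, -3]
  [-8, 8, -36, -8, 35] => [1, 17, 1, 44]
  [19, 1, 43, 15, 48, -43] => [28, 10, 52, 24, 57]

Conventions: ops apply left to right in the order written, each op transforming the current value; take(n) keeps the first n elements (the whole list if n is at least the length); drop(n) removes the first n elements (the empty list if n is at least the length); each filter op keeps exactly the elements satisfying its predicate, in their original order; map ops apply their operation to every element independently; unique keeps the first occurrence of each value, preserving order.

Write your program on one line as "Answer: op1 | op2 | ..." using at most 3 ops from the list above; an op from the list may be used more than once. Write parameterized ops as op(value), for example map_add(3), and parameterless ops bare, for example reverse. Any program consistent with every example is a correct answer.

map_add(9) | filter_gt(-4)

Check, running the answer program on each example:
  [-22, 1, -39, 29] -> [-13, 10, -30, 38] -> [10, 38]
  [47, -33, 5, -7, 11, 7, -33, -44, -50, -50] -> [56, -24, 14, 2, 20, 16, -24, -35, -41, -41] -> [56, 14, 2, 20, 16]
  [31, -21, -13, 21, -43, 24] -> [40, -12, -4, 30, -34, 33] -> [40, 30, 33]
  [-24, -23, -29, 15, -12] -> [-15, -14, -20, 24, -3] -> [24, -3]
  [-8, 8, -36, -8, 35] -> [1, 17, -27, 1, 44] -> [1, 17, 1, 44]
  [19, 1, 43, 15, 48, -43] -> [28, 10, 52, 24, 57, -34] -> [28, 10, 52, 24, 57]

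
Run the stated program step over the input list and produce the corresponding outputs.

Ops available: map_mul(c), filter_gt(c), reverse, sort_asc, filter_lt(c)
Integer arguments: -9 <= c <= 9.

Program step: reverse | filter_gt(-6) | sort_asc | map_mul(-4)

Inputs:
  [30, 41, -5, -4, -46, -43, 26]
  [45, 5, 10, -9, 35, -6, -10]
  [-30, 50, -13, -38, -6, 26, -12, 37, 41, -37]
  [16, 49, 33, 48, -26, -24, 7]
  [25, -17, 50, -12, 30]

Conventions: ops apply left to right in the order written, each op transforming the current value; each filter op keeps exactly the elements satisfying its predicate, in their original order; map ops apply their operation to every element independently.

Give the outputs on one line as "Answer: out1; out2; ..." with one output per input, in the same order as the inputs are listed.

[20, 16, -104, -120, -164]; [-20, -40, -140, -180]; [-104, -148, -164, -200]; [-28, -64, -132, -192, -196]; [-100, -120, -200]

Execution, op by op:
  [30, 41, -5, -4, -46, -43, 26] -> [26, -43, -46, -4, -5, 41, 30] -> [26, -4, -5, 41, 30] -> [-5, -4, 26, 30, 41] -> [20, 16, -104, -120, -164]
  [45, 5, 10, -9, 35, -6, -10] -> [-10, -6, 35, -9, 10, 5, 45] -> [35, 10, 5, 45] -> [5, 10, 35, 45] -> [-20, -40, -140, -180]
  [-30, 50, -13, -38, -6, 26, -12, 37, 41, -37] -> [-37, 41, 37, -12, 26, -6, -38, -13, 50, -30] -> [41, 37, 26, 50] -> [26, 37, 41, 50] -> [-104, -148, -164, -200]
  [16, 49, 33, 48, -26, -24, 7] -> [7, -24, -26, 48, 33, 49, 16] -> [7, 48, 33, 49, 16] -> [7, 16, 33, 48, 49] -> [-28, -64, -132, -192, -196]
  [25, -17, 50, -12, 30] -> [30, -12, 50, -17, 25] -> [30, 50, 25] -> [25, 30, 50] -> [-100, -120, -200]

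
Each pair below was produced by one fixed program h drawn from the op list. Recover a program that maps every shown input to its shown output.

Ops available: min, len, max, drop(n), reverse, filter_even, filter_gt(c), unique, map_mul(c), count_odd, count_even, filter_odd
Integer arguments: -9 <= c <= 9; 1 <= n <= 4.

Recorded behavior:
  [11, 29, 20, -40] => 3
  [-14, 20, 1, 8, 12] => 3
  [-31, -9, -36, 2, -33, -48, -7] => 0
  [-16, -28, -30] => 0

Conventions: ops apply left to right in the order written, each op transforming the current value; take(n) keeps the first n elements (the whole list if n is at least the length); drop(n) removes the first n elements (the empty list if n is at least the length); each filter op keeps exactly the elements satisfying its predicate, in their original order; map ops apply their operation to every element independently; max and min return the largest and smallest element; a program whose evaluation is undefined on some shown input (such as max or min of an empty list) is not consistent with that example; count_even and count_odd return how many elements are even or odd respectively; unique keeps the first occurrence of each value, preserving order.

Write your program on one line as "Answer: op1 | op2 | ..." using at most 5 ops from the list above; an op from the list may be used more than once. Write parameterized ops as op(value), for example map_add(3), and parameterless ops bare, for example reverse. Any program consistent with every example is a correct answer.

filter_gt(4) | reverse | map_mul(-6) | count_even

Check, running the answer program on each example:
  [11, 29, 20, -40] -> [11, 29, 20] -> [20, 29, 11] -> [-120, -174, -66] -> 3
  [-14, 20, 1, 8, 12] -> [20, 8, 12] -> [12, 8, 20] -> [-72, -48, -120] -> 3
  [-31, -9, -36, 2, -33, -48, -7] -> [] -> [] -> [] -> 0
  [-16, -28, -30] -> [] -> [] -> [] -> 0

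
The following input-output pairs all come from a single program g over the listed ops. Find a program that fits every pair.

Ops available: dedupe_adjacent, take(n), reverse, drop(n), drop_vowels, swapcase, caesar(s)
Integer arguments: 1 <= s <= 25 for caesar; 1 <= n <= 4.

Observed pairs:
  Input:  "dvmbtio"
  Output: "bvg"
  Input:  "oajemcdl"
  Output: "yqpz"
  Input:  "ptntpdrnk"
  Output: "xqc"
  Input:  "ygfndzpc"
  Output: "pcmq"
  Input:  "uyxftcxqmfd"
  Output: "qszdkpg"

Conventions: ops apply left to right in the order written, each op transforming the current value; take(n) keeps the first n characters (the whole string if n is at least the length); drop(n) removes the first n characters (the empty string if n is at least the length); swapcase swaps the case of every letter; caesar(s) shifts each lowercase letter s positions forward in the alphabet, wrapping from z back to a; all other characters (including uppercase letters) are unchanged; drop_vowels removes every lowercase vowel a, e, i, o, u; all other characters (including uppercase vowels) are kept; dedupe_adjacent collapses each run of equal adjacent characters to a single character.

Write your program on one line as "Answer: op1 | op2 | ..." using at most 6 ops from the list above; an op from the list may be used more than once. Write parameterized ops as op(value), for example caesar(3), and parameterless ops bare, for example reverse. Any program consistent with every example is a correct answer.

drop(4) | reverse | caesar(8) | caesar(5) | drop_vowels

Check, running the answer program on each example:
  "dvmbtio" -> "tio" -> "oit" -> "wqb" -> "bvg" -> "bvg"
  "oajemcdl" -> "mcdl" -> "ldcm" -> "tlku" -> "yqpz" -> "yqpz"
  "ptntpdrnk" -> "pdrnk" -> "knrdp" -> "svzlx" -> "xaeqc" -> "xqc"
  "ygfndzpc" -> "dzpc" -> "cpzd" -> "kxhl" -> "pcmq" -> "pcmq"
  "uyxftcxqmfd" -> "tcxqmfd" -> "dfmqxct" -> "lnuyfkb" -> "qszdkpg" -> "qszdkpg"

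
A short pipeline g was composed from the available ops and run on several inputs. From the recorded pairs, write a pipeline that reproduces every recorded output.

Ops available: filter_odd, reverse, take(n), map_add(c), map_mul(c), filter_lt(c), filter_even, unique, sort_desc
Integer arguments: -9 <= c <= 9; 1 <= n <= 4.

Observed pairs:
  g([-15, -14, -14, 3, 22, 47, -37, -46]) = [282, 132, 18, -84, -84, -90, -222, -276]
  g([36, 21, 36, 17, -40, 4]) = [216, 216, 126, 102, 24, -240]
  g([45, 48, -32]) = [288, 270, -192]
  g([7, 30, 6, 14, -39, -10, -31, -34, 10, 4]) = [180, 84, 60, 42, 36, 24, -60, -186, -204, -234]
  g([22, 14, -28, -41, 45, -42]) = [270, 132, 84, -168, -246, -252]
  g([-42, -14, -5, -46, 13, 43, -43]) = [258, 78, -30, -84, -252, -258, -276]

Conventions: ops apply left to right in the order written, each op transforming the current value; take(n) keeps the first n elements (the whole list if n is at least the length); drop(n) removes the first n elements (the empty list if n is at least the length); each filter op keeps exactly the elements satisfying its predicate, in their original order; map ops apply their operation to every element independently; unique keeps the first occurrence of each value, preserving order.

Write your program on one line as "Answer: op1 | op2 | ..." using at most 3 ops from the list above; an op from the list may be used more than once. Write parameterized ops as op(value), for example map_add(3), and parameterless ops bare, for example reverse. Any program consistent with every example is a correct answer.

sort_desc | map_mul(-1) | map_mul(-6)

Check, running the answer program on each example:
  [-15, -14, -14, 3, 22, 47, -37, -46] -> [47, 22, 3, -14, -14, -15, -37, -46] -> [-47, -22, -3, 14, 14, 15, 37, 46] -> [282, 132, 18, -84, -84, -90, -222, -276]
  [36, 21, 36, 17, -40, 4] -> [36, 36, 21, 17, 4, -40] -> [-36, -36, -21, -17, -4, 40] -> [216, 216, 126, 102, 24, -240]
  [45, 48, -32] -> [48, 45, -32] -> [-48, -45, 32] -> [288, 270, -192]
  [7, 30, 6, 14, -39, -10, -31, -34, 10, 4] -> [30, 14, 10, 7, 6, 4, -10, -31, -34, -39] -> [-30, -14, -10, -7, -6, -4, 10, 31, 34, 39] -> [180, 84, 60, 42, 36, 24, -60, -186, -204, -234]
  [22, 14, -28, -41, 45, -42] -> [45, 22, 14, -28, -41, -42] -> [-45, -22, -14, 28, 41, 42] -> [270, 132, 84, -168, -246, -252]
  [-42, -14, -5, -46, 13, 43, -43] -> [43, 13, -5, -14, -42, -43, -46] -> [-43, -13, 5, 14, 42, 43, 46] -> [258, 78, -30, -84, -252, -258, -276]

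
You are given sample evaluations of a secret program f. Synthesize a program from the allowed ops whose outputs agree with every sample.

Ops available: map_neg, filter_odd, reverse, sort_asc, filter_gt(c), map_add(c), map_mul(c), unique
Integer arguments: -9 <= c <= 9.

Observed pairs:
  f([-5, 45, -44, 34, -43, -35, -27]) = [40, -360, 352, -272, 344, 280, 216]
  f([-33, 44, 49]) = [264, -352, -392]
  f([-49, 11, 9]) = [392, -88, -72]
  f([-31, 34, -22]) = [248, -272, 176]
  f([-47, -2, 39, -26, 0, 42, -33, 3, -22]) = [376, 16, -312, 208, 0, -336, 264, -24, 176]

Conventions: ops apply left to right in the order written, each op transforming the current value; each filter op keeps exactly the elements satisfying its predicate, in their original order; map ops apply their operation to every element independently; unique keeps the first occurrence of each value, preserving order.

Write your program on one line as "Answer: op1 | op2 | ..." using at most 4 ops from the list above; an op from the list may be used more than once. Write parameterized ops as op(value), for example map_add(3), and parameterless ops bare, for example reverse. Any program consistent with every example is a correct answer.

reverse | map_mul(8) | map_neg | reverse

Check, running the answer program on each example:
  [-5, 45, -44, 34, -43, -35, -27] -> [-27, -35, -43, 34, -44, 45, -5] -> [-216, -280, -344, 272, -352, 360, -40] -> [216, 280, 344, -272, 352, -360, 40] -> [40, -360, 352, -272, 344, 280, 216]
  [-33, 44, 49] -> [49, 44, -33] -> [392, 352, -264] -> [-392, -352, 264] -> [264, -352, -392]
  [-49, 11, 9] -> [9, 11, -49] -> [72, 88, -392] -> [-72, -88, 392] -> [392, -88, -72]
  [-31, 34, -22] -> [-22, 34, -31] -> [-176, 272, -248] -> [176, -272, 248] -> [248, -272, 176]
  [-47, -2, 39, -26, 0, 42, -33, 3, -22] -> [-22, 3, -33, 42, 0, -26, 39, -2, -47] -> [-176, 24, -264, 336, 0, -208, 312, -16, -376] -> [176, -24, 264, -336, 0, 208, -312, 16, 376] -> [376, 16, -312, 208, 0, -336, 264, -24, 176]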